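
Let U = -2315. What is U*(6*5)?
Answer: -69450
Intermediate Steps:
U*(6*5) = -13890*5 = -2315*30 = -69450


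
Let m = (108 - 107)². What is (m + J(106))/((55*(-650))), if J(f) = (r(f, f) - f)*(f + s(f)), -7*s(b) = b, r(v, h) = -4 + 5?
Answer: 9539/35750 ≈ 0.26683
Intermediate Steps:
r(v, h) = 1
s(b) = -b/7
J(f) = 6*f*(1 - f)/7 (J(f) = (1 - f)*(f - f/7) = (1 - f)*(6*f/7) = 6*f*(1 - f)/7)
m = 1 (m = 1² = 1)
(m + J(106))/((55*(-650))) = (1 + (6/7)*106*(1 - 1*106))/((55*(-650))) = (1 + (6/7)*106*(1 - 106))/(-35750) = (1 + (6/7)*106*(-105))*(-1/35750) = (1 - 9540)*(-1/35750) = -9539*(-1/35750) = 9539/35750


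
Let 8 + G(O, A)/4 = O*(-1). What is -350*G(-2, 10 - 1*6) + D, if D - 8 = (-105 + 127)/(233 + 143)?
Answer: 1580715/188 ≈ 8408.1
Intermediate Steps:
G(O, A) = -32 - 4*O (G(O, A) = -32 + 4*(O*(-1)) = -32 + 4*(-O) = -32 - 4*O)
D = 1515/188 (D = 8 + (-105 + 127)/(233 + 143) = 8 + 22/376 = 8 + 22*(1/376) = 8 + 11/188 = 1515/188 ≈ 8.0585)
-350*G(-2, 10 - 1*6) + D = -350*(-32 - 4*(-2)) + 1515/188 = -350*(-32 + 8) + 1515/188 = -350*(-24) + 1515/188 = 8400 + 1515/188 = 1580715/188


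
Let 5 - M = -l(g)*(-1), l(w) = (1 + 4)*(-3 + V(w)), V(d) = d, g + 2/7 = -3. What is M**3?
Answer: 16581375/343 ≈ 48342.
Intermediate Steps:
g = -23/7 (g = -2/7 - 3 = -23/7 ≈ -3.2857)
l(w) = -15 + 5*w (l(w) = (1 + 4)*(-3 + w) = 5*(-3 + w) = -15 + 5*w)
M = 255/7 (M = 5 - (-1)*(-15 + 5*(-23/7))*(-1) = 5 - (-1)*(-15 - 115/7)*(-1) = 5 - (-1)*(-220/7*(-1)) = 5 - (-1)*220/7 = 5 - 1*(-220/7) = 5 + 220/7 = 255/7 ≈ 36.429)
M**3 = (255/7)**3 = 16581375/343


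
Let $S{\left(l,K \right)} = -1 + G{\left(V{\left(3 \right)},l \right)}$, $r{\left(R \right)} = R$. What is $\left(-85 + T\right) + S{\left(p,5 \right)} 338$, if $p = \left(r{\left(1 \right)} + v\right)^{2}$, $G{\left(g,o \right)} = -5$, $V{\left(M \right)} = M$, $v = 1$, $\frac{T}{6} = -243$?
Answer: $-3571$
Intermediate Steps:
$T = -1458$ ($T = 6 \left(-243\right) = -1458$)
$p = 4$ ($p = \left(1 + 1\right)^{2} = 2^{2} = 4$)
$S{\left(l,K \right)} = -6$ ($S{\left(l,K \right)} = -1 - 5 = -6$)
$\left(-85 + T\right) + S{\left(p,5 \right)} 338 = \left(-85 - 1458\right) - 2028 = -1543 - 2028 = -3571$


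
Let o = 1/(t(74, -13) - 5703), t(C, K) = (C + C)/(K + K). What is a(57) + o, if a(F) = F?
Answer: 4230128/74213 ≈ 57.000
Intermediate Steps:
t(C, K) = C/K (t(C, K) = (2*C)/((2*K)) = (2*C)*(1/(2*K)) = C/K)
o = -13/74213 (o = 1/(74/(-13) - 5703) = 1/(74*(-1/13) - 5703) = 1/(-74/13 - 5703) = 1/(-74213/13) = -13/74213 ≈ -0.00017517)
a(57) + o = 57 - 13/74213 = 4230128/74213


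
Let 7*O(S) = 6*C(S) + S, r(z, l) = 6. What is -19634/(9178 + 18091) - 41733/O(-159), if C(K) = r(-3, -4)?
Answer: 2654568419/1118029 ≈ 2374.3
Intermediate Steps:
C(K) = 6
O(S) = 36/7 + S/7 (O(S) = (6*6 + S)/7 = (36 + S)/7 = 36/7 + S/7)
-19634/(9178 + 18091) - 41733/O(-159) = -19634/(9178 + 18091) - 41733/(36/7 + (1/7)*(-159)) = -19634/27269 - 41733/(36/7 - 159/7) = -19634*1/27269 - 41733/(-123/7) = -19634/27269 - 41733*(-7/123) = -19634/27269 + 97377/41 = 2654568419/1118029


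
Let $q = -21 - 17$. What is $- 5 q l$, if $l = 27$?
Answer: $5130$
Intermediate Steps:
$q = -38$ ($q = -21 - 17 = -38$)
$- 5 q l = \left(-5\right) \left(-38\right) 27 = 190 \cdot 27 = 5130$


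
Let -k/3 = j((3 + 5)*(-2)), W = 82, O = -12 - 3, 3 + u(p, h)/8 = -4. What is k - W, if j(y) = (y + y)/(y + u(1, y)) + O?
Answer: -115/3 ≈ -38.333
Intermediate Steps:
u(p, h) = -56 (u(p, h) = -24 + 8*(-4) = -24 - 32 = -56)
O = -15
j(y) = -15 + 2*y/(-56 + y) (j(y) = (y + y)/(y - 56) - 15 = (2*y)/(-56 + y) - 15 = 2*y/(-56 + y) - 15 = -15 + 2*y/(-56 + y))
k = 131/3 (k = -3*(840 - 13*(3 + 5)*(-2))/(-56 + (3 + 5)*(-2)) = -3*(840 - 104*(-2))/(-56 + 8*(-2)) = -3*(840 - 13*(-16))/(-56 - 16) = -3*(840 + 208)/(-72) = -(-1)*1048/24 = -3*(-131/9) = 131/3 ≈ 43.667)
k - W = 131/3 - 1*82 = 131/3 - 82 = -115/3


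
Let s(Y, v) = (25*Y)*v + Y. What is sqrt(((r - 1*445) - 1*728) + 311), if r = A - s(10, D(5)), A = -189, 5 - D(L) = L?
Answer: I*sqrt(1061) ≈ 32.573*I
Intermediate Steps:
D(L) = 5 - L
s(Y, v) = Y + 25*Y*v (s(Y, v) = 25*Y*v + Y = Y + 25*Y*v)
r = -199 (r = -189 - 10*(1 + 25*(5 - 1*5)) = -189 - 10*(1 + 25*(5 - 5)) = -189 - 10*(1 + 25*0) = -189 - 10*(1 + 0) = -189 - 10 = -199)
sqrt(((r - 1*445) - 1*728) + 311) = sqrt(((-199 - 1*445) - 1*728) + 311) = sqrt(((-199 - 445) - 728) + 311) = sqrt((-644 - 728) + 311) = sqrt(-1372 + 311) = sqrt(-1061) = I*sqrt(1061)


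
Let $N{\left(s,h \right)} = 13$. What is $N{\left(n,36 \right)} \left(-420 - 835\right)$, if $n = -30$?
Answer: $-16315$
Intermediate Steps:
$N{\left(n,36 \right)} \left(-420 - 835\right) = 13 \left(-420 - 835\right) = 13 \left(-1255\right) = -16315$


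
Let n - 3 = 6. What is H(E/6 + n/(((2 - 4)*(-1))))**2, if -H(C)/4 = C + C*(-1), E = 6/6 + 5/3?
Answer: 0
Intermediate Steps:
E = 8/3 (E = 6*(1/6) + 5*(1/3) = 1 + 5/3 = 8/3 ≈ 2.6667)
n = 9 (n = 3 + 6 = 9)
H(C) = 0 (H(C) = -4*(C + C*(-1)) = -4*(C - C) = -4*0 = 0)
H(E/6 + n/(((2 - 4)*(-1))))**2 = 0**2 = 0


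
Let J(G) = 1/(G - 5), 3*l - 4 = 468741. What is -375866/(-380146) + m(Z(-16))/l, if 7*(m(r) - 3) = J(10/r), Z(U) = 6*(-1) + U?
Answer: 12333208973077/12473407573900 ≈ 0.98876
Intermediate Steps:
Z(U) = -6 + U
l = 468745/3 (l = 4/3 + (⅓)*468741 = 4/3 + 156247 = 468745/3 ≈ 1.5625e+5)
J(G) = 1/(-5 + G)
m(r) = 3 + 1/(7*(-5 + 10/r))
-375866/(-380146) + m(Z(-16))/l = -375866/(-380146) + (2*(-105 + 52*(-6 - 16))/(35*(-2 + (-6 - 16))))/(468745/3) = -375866*(-1/380146) + (2*(-105 + 52*(-22))/(35*(-2 - 22)))*(3/468745) = 187933/190073 + ((2/35)*(-105 - 1144)/(-24))*(3/468745) = 187933/190073 + ((2/35)*(-1/24)*(-1249))*(3/468745) = 187933/190073 + (1249/420)*(3/468745) = 187933/190073 + 1249/65624300 = 12333208973077/12473407573900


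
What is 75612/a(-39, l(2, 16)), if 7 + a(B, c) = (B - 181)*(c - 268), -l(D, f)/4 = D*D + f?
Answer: 75612/76553 ≈ 0.98771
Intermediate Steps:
l(D, f) = -4*f - 4*D² (l(D, f) = -4*(D*D + f) = -4*(D² + f) = -4*(f + D²) = -4*f - 4*D²)
a(B, c) = -7 + (-268 + c)*(-181 + B) (a(B, c) = -7 + (B - 181)*(c - 268) = -7 + (-181 + B)*(-268 + c) = -7 + (-268 + c)*(-181 + B))
75612/a(-39, l(2, 16)) = 75612/(48501 - 268*(-39) - 181*(-4*16 - 4*2²) - 39*(-4*16 - 4*2²)) = 75612/(48501 + 10452 - 181*(-64 - 4*4) - 39*(-64 - 4*4)) = 75612/(48501 + 10452 - 181*(-64 - 16) - 39*(-64 - 16)) = 75612/(48501 + 10452 - 181*(-80) - 39*(-80)) = 75612/(48501 + 10452 + 14480 + 3120) = 75612/76553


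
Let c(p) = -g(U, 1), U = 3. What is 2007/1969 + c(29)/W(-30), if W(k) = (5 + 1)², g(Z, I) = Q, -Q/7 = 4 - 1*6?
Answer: 22343/35442 ≈ 0.63041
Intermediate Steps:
Q = 14 (Q = -7*(4 - 1*6) = -7*(4 - 6) = -7*(-2) = 14)
g(Z, I) = 14
W(k) = 36 (W(k) = 6² = 36)
c(p) = -14 (c(p) = -1*14 = -14)
2007/1969 + c(29)/W(-30) = 2007/1969 - 14/36 = 2007*(1/1969) - 14*1/36 = 2007/1969 - 7/18 = 22343/35442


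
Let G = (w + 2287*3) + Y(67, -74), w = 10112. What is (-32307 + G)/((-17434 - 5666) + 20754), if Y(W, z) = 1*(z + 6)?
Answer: 151/23 ≈ 6.5652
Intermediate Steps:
Y(W, z) = 6 + z (Y(W, z) = 1*(6 + z) = 6 + z)
G = 16905 (G = (10112 + 2287*3) + (6 - 74) = (10112 + 6861) - 68 = 16973 - 68 = 16905)
(-32307 + G)/((-17434 - 5666) + 20754) = (-32307 + 16905)/((-17434 - 5666) + 20754) = -15402/(-23100 + 20754) = -15402/(-2346) = -15402*(-1/2346) = 151/23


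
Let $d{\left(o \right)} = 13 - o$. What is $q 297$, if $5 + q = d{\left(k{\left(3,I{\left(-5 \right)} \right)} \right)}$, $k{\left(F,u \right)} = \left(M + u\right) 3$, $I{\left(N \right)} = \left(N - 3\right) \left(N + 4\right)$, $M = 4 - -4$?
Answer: $-11880$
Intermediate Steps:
$M = 8$ ($M = 4 + 4 = 8$)
$I{\left(N \right)} = \left(-3 + N\right) \left(4 + N\right)$
$k{\left(F,u \right)} = 24 + 3 u$ ($k{\left(F,u \right)} = \left(8 + u\right) 3 = 24 + 3 u$)
$q = -40$ ($q = -5 + \left(13 - \left(24 + 3 \left(-12 - 5 + \left(-5\right)^{2}\right)\right)\right) = -5 + \left(13 - \left(24 + 3 \left(-12 - 5 + 25\right)\right)\right) = -5 + \left(13 - \left(24 + 3 \cdot 8\right)\right) = -5 + \left(13 - \left(24 + 24\right)\right) = -5 + \left(13 - 48\right) = -5 - 35 = -40$)
$q 297 = \left(-40\right) 297 = -11880$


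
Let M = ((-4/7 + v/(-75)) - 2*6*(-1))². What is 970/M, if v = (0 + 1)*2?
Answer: 133678125/17916098 ≈ 7.4613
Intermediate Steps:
v = 2 (v = 1*2 = 2)
M = 35832196/275625 (M = ((-4/7 + 2/(-75)) - 2*6*(-1))² = ((-4*⅐ + 2*(-1/75)) - 12*(-1))² = ((-4/7 - 2/75) + 12)² = (-314/525 + 12)² = (5986/525)² = 35832196/275625 ≈ 130.00)
970/M = 970/(35832196/275625) = 970*(275625/35832196) = 133678125/17916098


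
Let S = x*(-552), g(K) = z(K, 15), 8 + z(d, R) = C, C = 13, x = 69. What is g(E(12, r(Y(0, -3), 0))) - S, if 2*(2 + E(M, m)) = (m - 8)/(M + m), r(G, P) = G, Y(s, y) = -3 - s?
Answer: 38093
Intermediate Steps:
z(d, R) = 5 (z(d, R) = -8 + 13 = 5)
E(M, m) = -2 + (-8 + m)/(2*(M + m)) (E(M, m) = -2 + ((m - 8)/(M + m))/2 = -2 + ((-8 + m)/(M + m))/2 = -2 + (-8 + m)/(2*(M + m)))
g(K) = 5
S = -38088 (S = 69*(-552) = -38088)
g(E(12, r(Y(0, -3), 0))) - S = 5 - 1*(-38088) = 5 + 38088 = 38093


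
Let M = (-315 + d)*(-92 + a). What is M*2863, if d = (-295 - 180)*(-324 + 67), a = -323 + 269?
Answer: -50895436480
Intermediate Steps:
a = -54
d = 122075 (d = -475*(-257) = 122075)
M = -17776960 (M = (-315 + 122075)*(-92 - 54) = 121760*(-146) = -17776960)
M*2863 = -17776960*2863 = -50895436480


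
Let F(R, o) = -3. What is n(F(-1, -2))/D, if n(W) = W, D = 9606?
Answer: -1/3202 ≈ -0.00031230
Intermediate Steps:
n(F(-1, -2))/D = -3/9606 = -3*1/9606 = -1/3202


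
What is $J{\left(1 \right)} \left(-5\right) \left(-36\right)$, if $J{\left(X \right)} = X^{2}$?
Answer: $180$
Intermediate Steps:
$J{\left(1 \right)} \left(-5\right) \left(-36\right) = 1^{2} \left(-5\right) \left(-36\right) = 1 \left(-5\right) \left(-36\right) = \left(-5\right) \left(-36\right) = 180$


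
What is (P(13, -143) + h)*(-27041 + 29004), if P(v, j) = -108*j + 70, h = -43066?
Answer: -54084576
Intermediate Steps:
P(v, j) = 70 - 108*j
(P(13, -143) + h)*(-27041 + 29004) = ((70 - 108*(-143)) - 43066)*(-27041 + 29004) = ((70 + 15444) - 43066)*1963 = (15514 - 43066)*1963 = -27552*1963 = -54084576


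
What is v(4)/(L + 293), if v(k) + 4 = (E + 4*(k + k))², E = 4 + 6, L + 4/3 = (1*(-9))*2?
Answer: 5280/821 ≈ 6.4312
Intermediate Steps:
L = -58/3 (L = -4/3 + (1*(-9))*2 = -4/3 - 9*2 = -4/3 - 18 = -58/3 ≈ -19.333)
E = 10
v(k) = -4 + (10 + 8*k)² (v(k) = -4 + (10 + 4*(k + k))² = -4 + (10 + 4*(2*k))² = -4 + (10 + 8*k)²)
v(4)/(L + 293) = (-4 + 4*(5 + 4*4)²)/(-58/3 + 293) = (-4 + 4*(5 + 16)²)/(821/3) = 3*(-4 + 4*21²)/821 = 3*(-4 + 4*441)/821 = 3*(-4 + 1764)/821 = (3/821)*1760 = 5280/821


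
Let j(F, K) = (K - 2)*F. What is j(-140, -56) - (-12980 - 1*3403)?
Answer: 24503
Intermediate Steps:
j(F, K) = F*(-2 + K) (j(F, K) = (-2 + K)*F = F*(-2 + K))
j(-140, -56) - (-12980 - 1*3403) = -140*(-2 - 56) - (-12980 - 1*3403) = -140*(-58) - (-12980 - 3403) = 8120 - 1*(-16383) = 8120 + 16383 = 24503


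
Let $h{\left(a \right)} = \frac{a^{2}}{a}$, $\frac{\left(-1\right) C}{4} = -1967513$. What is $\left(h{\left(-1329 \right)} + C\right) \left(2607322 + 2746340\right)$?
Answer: $42126483313626$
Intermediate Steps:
$C = 7870052$ ($C = \left(-4\right) \left(-1967513\right) = 7870052$)
$h{\left(a \right)} = a$
$\left(h{\left(-1329 \right)} + C\right) \left(2607322 + 2746340\right) = \left(-1329 + 7870052\right) \left(2607322 + 2746340\right) = 7868723 \cdot 5353662 = 42126483313626$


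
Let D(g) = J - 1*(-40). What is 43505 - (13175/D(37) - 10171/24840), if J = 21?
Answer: 65593869631/1515240 ≈ 43289.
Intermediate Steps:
D(g) = 61 (D(g) = 21 - 1*(-40) = 21 + 40 = 61)
43505 - (13175/D(37) - 10171/24840) = 43505 - (13175/61 - 10171/24840) = 43505 - 1*326646569/1515240 = 43505 - 326646569/1515240 = 65593869631/1515240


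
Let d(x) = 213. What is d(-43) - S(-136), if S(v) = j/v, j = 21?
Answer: 28989/136 ≈ 213.15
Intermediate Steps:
S(v) = 21/v
d(-43) - S(-136) = 213 - 21/(-136) = 213 - 21*(-1)/136 = 213 - 1*(-21/136) = 213 + 21/136 = 28989/136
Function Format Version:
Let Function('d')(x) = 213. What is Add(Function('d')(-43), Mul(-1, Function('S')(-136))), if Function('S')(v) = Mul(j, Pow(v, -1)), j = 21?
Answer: Rational(28989, 136) ≈ 213.15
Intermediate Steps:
Function('S')(v) = Mul(21, Pow(v, -1))
Add(Function('d')(-43), Mul(-1, Function('S')(-136))) = Add(213, Mul(-1, Mul(21, Pow(-136, -1)))) = Add(213, Mul(-1, Mul(21, Rational(-1, 136)))) = Add(213, Mul(-1, Rational(-21, 136))) = Add(213, Rational(21, 136)) = Rational(28989, 136)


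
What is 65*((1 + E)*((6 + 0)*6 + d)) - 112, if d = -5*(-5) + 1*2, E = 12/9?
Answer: 9443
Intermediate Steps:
E = 4/3 (E = 12*(⅑) = 4/3 ≈ 1.3333)
d = 27 (d = 25 + 2 = 27)
65*((1 + E)*((6 + 0)*6 + d)) - 112 = 65*((1 + 4/3)*((6 + 0)*6 + 27)) - 112 = 65*(7*(6*6 + 27)/3) - 112 = 65*(7*(36 + 27)/3) - 112 = 65*((7/3)*63) - 112 = 65*147 - 112 = 9555 - 112 = 9443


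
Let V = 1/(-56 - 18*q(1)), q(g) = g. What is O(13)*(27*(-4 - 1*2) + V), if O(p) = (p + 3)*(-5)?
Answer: 479560/37 ≈ 12961.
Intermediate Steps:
O(p) = -15 - 5*p (O(p) = (3 + p)*(-5) = -15 - 5*p)
V = -1/74 (V = 1/(-56 - 18*1) = 1/(-56 - 18) = 1/(-74) = -1/74 ≈ -0.013514)
O(13)*(27*(-4 - 1*2) + V) = (-15 - 5*13)*(27*(-4 - 1*2) - 1/74) = (-15 - 65)*(27*(-4 - 2) - 1/74) = -80*(27*(-6) - 1/74) = -80*(-162 - 1/74) = -80*(-11989/74) = 479560/37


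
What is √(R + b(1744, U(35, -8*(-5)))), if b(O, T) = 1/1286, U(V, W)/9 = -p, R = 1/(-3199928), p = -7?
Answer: √822672211858746/1028776852 ≈ 0.027880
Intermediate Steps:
R = -1/3199928 ≈ -3.1251e-7
U(V, W) = 63 (U(V, W) = 9*(-1*(-7)) = 9*7 = 63)
b(O, T) = 1/1286
√(R + b(1744, U(35, -8*(-5)))) = √(-1/3199928 + 1/1286) = √(1599321/2057553704) = √822672211858746/1028776852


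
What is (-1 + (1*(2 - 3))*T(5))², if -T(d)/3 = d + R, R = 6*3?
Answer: 4624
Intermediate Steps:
R = 18
T(d) = -54 - 3*d (T(d) = -3*(d + 18) = -3*(18 + d) = -54 - 3*d)
(-1 + (1*(2 - 3))*T(5))² = (-1 + (1*(2 - 3))*(-54 - 3*5))² = (-1 + (1*(-1))*(-54 - 15))² = (-1 - 1*(-69))² = (-1 + 69)² = 68² = 4624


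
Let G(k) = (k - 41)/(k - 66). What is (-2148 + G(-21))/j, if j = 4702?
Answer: -93407/204537 ≈ -0.45668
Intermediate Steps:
G(k) = (-41 + k)/(-66 + k)
(-2148 + G(-21))/j = (-2148 + (-41 - 21)/(-66 - 21))/4702 = (-2148 - 62/(-87))*(1/4702) = (-2148 - 1/87*(-62))*(1/4702) = (-2148 + 62/87)*(1/4702) = -186814/87*1/4702 = -93407/204537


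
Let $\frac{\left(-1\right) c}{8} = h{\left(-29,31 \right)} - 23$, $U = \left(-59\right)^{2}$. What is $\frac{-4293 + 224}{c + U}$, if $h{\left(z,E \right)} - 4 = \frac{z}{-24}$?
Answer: $- \frac{12207}{10870} \approx -1.123$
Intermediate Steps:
$h{\left(z,E \right)} = 4 - \frac{z}{24}$ ($h{\left(z,E \right)} = 4 + \frac{z}{-24} = 4 + z \left(- \frac{1}{24}\right) = 4 - \frac{z}{24}$)
$U = 3481$
$c = \frac{427}{3}$ ($c = - 8 \left(\left(4 - - \frac{29}{24}\right) - 23\right) = - 8 \left(\left(4 + \frac{29}{24}\right) - 23\right) = - 8 \left(\frac{125}{24} - 23\right) = \left(-8\right) \left(- \frac{427}{24}\right) = \frac{427}{3} \approx 142.33$)
$\frac{-4293 + 224}{c + U} = \frac{-4293 + 224}{\frac{427}{3} + 3481} = - \frac{4069}{\frac{10870}{3}} = \left(-4069\right) \frac{3}{10870} = - \frac{12207}{10870}$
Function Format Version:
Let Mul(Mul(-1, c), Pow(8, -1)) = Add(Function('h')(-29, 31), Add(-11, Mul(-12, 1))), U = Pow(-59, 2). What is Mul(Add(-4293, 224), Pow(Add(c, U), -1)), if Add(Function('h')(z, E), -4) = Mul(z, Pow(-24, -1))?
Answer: Rational(-12207, 10870) ≈ -1.1230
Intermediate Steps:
Function('h')(z, E) = Add(4, Mul(Rational(-1, 24), z)) (Function('h')(z, E) = Add(4, Mul(z, Pow(-24, -1))) = Add(4, Mul(z, Rational(-1, 24))) = Add(4, Mul(Rational(-1, 24), z)))
U = 3481
c = Rational(427, 3) (c = Mul(-8, Add(Add(4, Mul(Rational(-1, 24), -29)), Add(-11, Mul(-12, 1)))) = Mul(-8, Add(Add(4, Rational(29, 24)), Add(-11, -12))) = Mul(-8, Add(Rational(125, 24), -23)) = Mul(-8, Rational(-427, 24)) = Rational(427, 3) ≈ 142.33)
Mul(Add(-4293, 224), Pow(Add(c, U), -1)) = Mul(Add(-4293, 224), Pow(Add(Rational(427, 3), 3481), -1)) = Mul(-4069, Pow(Rational(10870, 3), -1)) = Mul(-4069, Rational(3, 10870)) = Rational(-12207, 10870)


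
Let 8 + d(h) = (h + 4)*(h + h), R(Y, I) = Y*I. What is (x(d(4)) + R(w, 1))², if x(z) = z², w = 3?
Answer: 9853321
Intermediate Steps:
R(Y, I) = I*Y
d(h) = -8 + 2*h*(4 + h) (d(h) = -8 + (h + 4)*(h + h) = -8 + (4 + h)*(2*h) = -8 + 2*h*(4 + h))
(x(d(4)) + R(w, 1))² = ((-8 + 2*4² + 8*4)² + 1*3)² = ((-8 + 2*16 + 32)² + 3)² = ((-8 + 32 + 32)² + 3)² = (56² + 3)² = (3136 + 3)² = 3139² = 9853321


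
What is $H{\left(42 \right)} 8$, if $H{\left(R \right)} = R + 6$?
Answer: $384$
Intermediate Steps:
$H{\left(R \right)} = 6 + R$
$H{\left(42 \right)} 8 = \left(6 + 42\right) 8 = 48 \cdot 8 = 384$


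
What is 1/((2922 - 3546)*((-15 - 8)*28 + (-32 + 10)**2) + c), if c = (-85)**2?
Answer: 1/107065 ≈ 9.3401e-6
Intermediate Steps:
c = 7225
1/((2922 - 3546)*((-15 - 8)*28 + (-32 + 10)**2) + c) = 1/((2922 - 3546)*((-15 - 8)*28 + (-32 + 10)**2) + 7225) = 1/(-624*(-23*28 + (-22)**2) + 7225) = 1/(-624*(-644 + 484) + 7225) = 1/(-624*(-160) + 7225) = 1/(99840 + 7225) = 1/107065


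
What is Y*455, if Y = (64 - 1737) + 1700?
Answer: 12285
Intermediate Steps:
Y = 27 (Y = -1673 + 1700 = 27)
Y*455 = 27*455 = 12285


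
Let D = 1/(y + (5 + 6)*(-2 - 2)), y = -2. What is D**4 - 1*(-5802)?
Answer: 25978199713/4477456 ≈ 5802.0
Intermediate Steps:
D = -1/46 (D = 1/(-2 + (5 + 6)*(-2 - 2)) = 1/(-2 + 11*(-4)) = 1/(-2 - 44) = 1/(-46) = -1/46 ≈ -0.021739)
D**4 - 1*(-5802) = (-1/46)**4 - 1*(-5802) = 1/4477456 + 5802 = 25978199713/4477456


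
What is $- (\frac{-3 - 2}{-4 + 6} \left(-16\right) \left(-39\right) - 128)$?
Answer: $1688$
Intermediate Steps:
$- (\frac{-3 - 2}{-4 + 6} \left(-16\right) \left(-39\right) - 128) = - (- \frac{5}{2} \left(-16\right) \left(-39\right) - 128) = - (\left(-5\right) \frac{1}{2} \left(-16\right) \left(-39\right) - 128) = - (\left(- \frac{5}{2}\right) \left(-16\right) \left(-39\right) - 128) = - (40 \left(-39\right) - 128) = - (-1560 - 128) = \left(-1\right) \left(-1688\right) = 1688$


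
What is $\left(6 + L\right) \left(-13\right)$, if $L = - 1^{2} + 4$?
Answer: $-117$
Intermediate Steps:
$L = 3$ ($L = \left(-1\right) 1 + 4 = -1 + 4 = 3$)
$\left(6 + L\right) \left(-13\right) = \left(6 + 3\right) \left(-13\right) = 9 \left(-13\right) = -117$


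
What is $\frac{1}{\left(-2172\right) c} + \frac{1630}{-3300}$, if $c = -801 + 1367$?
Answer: $- \frac{33397451}{67614360} \approx -0.49394$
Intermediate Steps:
$c = 566$
$\frac{1}{\left(-2172\right) c} + \frac{1630}{-3300} = \frac{1}{\left(-2172\right) 566} + \frac{1630}{-3300} = \left(- \frac{1}{2172}\right) \frac{1}{566} + 1630 \left(- \frac{1}{3300}\right) = - \frac{1}{1229352} - \frac{163}{330} = - \frac{33397451}{67614360}$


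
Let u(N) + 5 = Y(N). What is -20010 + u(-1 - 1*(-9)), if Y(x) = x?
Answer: -20007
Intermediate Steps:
u(N) = -5 + N
-20010 + u(-1 - 1*(-9)) = -20010 + (-5 + (-1 - 1*(-9))) = -20010 + (-5 + (-1 + 9)) = -20010 + (-5 + 8) = -20010 + 3 = -20007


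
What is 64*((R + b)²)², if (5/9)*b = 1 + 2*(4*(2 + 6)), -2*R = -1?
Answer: 12199202500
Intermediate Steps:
R = ½ (R = -½*(-1) = ½ ≈ 0.50000)
b = 117 (b = 9*(1 + 2*(4*(2 + 6)))/5 = 9*(1 + 2*(4*8))/5 = 9*(1 + 2*32)/5 = 9*(1 + 64)/5 = (9/5)*65 = 117)
64*((R + b)²)² = 64*((½ + 117)²)² = 64*((235/2)²)² = 64*(55225/4)² = 64*(3049800625/16) = 12199202500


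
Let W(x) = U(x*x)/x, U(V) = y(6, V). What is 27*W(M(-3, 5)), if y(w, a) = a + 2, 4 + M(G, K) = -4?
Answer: -891/4 ≈ -222.75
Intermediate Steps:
M(G, K) = -8 (M(G, K) = -4 - 4 = -8)
y(w, a) = 2 + a
U(V) = 2 + V
W(x) = (2 + x**2)/x (W(x) = (2 + x*x)/x = (2 + x**2)/x)
27*W(M(-3, 5)) = 27*(-8 + 2/(-8)) = 27*(-8 + 2*(-1/8)) = 27*(-8 - 1/4) = 27*(-33/4) = -891/4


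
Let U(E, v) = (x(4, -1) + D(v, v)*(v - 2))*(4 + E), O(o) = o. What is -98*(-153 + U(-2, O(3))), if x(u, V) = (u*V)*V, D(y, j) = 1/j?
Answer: 42434/3 ≈ 14145.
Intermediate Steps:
x(u, V) = u*V² (x(u, V) = (V*u)*V = u*V²)
U(E, v) = (4 + E)*(4 + (-2 + v)/v) (U(E, v) = (4*(-1)² + (v - 2)/v)*(4 + E) = (4*1 + (-2 + v)/v)*(4 + E) = (4 + (-2 + v)/v)*(4 + E) = (4 + E)*(4 + (-2 + v)/v))
-98*(-153 + U(-2, O(3))) = -98*(-153 + (-8 - 2*(-2) + 5*3*(4 - 2))/3) = -98*(-153 + (-8 + 4 + 5*3*2)/3) = -98*(-153 + (-8 + 4 + 30)/3) = -98*(-153 + (⅓)*26) = -98*(-153 + 26/3) = -98*(-433/3) = 42434/3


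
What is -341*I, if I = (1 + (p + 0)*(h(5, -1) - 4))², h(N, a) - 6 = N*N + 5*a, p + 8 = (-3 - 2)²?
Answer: -47953125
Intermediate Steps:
p = 17 (p = -8 + (-3 - 2)² = -8 + (-5)² = -8 + 25 = 17)
h(N, a) = 6 + N² + 5*a (h(N, a) = 6 + (N*N + 5*a) = 6 + (N² + 5*a) = 6 + N² + 5*a)
I = 140625 (I = (1 + (17 + 0)*((6 + 5² + 5*(-1)) - 4))² = (1 + 17*((6 + 25 - 5) - 4))² = (1 + 17*(26 - 4))² = (1 + 17*22)² = (1 + 374)² = 375² = 140625)
-341*I = -341*140625 = -47953125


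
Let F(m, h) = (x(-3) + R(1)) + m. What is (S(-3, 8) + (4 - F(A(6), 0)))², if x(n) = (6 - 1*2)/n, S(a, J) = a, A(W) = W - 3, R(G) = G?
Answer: 25/9 ≈ 2.7778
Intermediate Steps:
A(W) = -3 + W
x(n) = 4/n (x(n) = (6 - 2)/n = 4/n)
F(m, h) = -⅓ + m (F(m, h) = (4/(-3) + 1) + m = (4*(-⅓) + 1) + m = (-4/3 + 1) + m = -⅓ + m)
(S(-3, 8) + (4 - F(A(6), 0)))² = (-3 + (4 - (-⅓ + (-3 + 6))))² = (-3 + (4 - (-⅓ + 3)))² = (-3 + (4 - 1*8/3))² = (-3 + (4 - 8/3))² = (-3 + 4/3)² = (-5/3)² = 25/9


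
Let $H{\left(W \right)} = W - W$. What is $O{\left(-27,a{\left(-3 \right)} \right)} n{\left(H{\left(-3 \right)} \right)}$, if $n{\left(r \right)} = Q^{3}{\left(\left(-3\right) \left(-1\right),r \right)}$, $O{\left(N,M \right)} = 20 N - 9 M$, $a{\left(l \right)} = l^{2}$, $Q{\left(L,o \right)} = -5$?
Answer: $77625$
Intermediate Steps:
$O{\left(N,M \right)} = - 9 M + 20 N$
$H{\left(W \right)} = 0$
$n{\left(r \right)} = -125$ ($n{\left(r \right)} = \left(-5\right)^{3} = -125$)
$O{\left(-27,a{\left(-3 \right)} \right)} n{\left(H{\left(-3 \right)} \right)} = \left(- 9 \left(-3\right)^{2} + 20 \left(-27\right)\right) \left(-125\right) = \left(\left(-9\right) 9 - 540\right) \left(-125\right) = \left(-81 - 540\right) \left(-125\right) = \left(-621\right) \left(-125\right) = 77625$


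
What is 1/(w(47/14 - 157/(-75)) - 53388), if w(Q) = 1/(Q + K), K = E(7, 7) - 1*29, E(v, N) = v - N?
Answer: -24727/1320126126 ≈ -1.8731e-5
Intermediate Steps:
K = -29 (K = (7 - 1*7) - 1*29 = (7 - 7) - 29 = 0 - 29 = -29)
w(Q) = 1/(-29 + Q) (w(Q) = 1/(Q - 29) = 1/(-29 + Q))
1/(w(47/14 - 157/(-75)) - 53388) = 1/(1/(-29 + (47/14 - 157/(-75))) - 53388) = 1/(1/(-29 + (47*(1/14) - 157*(-1/75))) - 53388) = 1/(1/(-29 + (47/14 + 157/75)) - 53388) = 1/(1/(-29 + 5723/1050) - 53388) = 1/(1/(-24727/1050) - 53388) = 1/(-1050/24727 - 53388) = 1/(-1320126126/24727) = -24727/1320126126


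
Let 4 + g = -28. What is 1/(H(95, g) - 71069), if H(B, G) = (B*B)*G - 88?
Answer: -1/359957 ≈ -2.7781e-6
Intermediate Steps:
g = -32 (g = -4 - 28 = -32)
H(B, G) = -88 + G*B**2 (H(B, G) = B**2*G - 88 = G*B**2 - 88 = -88 + G*B**2)
1/(H(95, g) - 71069) = 1/((-88 - 32*95**2) - 71069) = 1/((-88 - 32*9025) - 71069) = 1/((-88 - 288800) - 71069) = 1/(-288888 - 71069) = 1/(-359957) = -1/359957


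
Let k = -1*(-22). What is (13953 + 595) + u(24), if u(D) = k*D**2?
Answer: 27220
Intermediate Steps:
k = 22
u(D) = 22*D**2
(13953 + 595) + u(24) = (13953 + 595) + 22*24**2 = 14548 + 22*576 = 14548 + 12672 = 27220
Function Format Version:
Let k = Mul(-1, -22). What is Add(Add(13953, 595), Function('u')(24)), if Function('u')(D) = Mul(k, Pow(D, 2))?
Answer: 27220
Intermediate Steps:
k = 22
Function('u')(D) = Mul(22, Pow(D, 2))
Add(Add(13953, 595), Function('u')(24)) = Add(Add(13953, 595), Mul(22, Pow(24, 2))) = Add(14548, Mul(22, 576)) = Add(14548, 12672) = 27220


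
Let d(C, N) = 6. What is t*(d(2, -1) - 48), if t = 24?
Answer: -1008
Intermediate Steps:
t*(d(2, -1) - 48) = 24*(6 - 48) = 24*(-42) = -1008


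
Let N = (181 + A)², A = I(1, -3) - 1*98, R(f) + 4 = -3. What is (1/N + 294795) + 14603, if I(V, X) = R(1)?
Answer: 1787082849/5776 ≈ 3.0940e+5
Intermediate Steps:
R(f) = -7 (R(f) = -4 - 3 = -7)
I(V, X) = -7
A = -105 (A = -7 - 1*98 = -7 - 98 = -105)
N = 5776 (N = (181 - 105)² = 76² = 5776)
(1/N + 294795) + 14603 = (1/5776 + 294795) + 14603 = 1702735921/5776 + 14603 = 1787082849/5776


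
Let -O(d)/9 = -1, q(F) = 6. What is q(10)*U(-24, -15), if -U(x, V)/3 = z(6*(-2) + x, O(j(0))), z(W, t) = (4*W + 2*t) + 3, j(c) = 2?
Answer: 2214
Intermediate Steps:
O(d) = 9 (O(d) = -9*(-1) = 9)
z(W, t) = 3 + 2*t + 4*W (z(W, t) = (2*t + 4*W) + 3 = 3 + 2*t + 4*W)
U(x, V) = 81 - 12*x (U(x, V) = -3*(3 + 2*9 + 4*(6*(-2) + x)) = -3*(3 + 18 + 4*(-12 + x)) = -3*(3 + 18 + (-48 + 4*x)) = -3*(-27 + 4*x) = 81 - 12*x)
q(10)*U(-24, -15) = 6*(81 - 12*(-24)) = 6*(81 + 288) = 6*369 = 2214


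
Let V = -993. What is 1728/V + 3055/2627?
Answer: -501947/869537 ≈ -0.57726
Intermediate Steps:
1728/V + 3055/2627 = 1728/(-993) + 3055/2627 = 1728*(-1/993) + 3055*(1/2627) = -576/331 + 3055/2627 = -501947/869537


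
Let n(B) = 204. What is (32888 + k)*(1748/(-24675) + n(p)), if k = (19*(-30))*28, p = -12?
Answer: 85180883456/24675 ≈ 3.4521e+6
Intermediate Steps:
k = -15960 (k = -570*28 = -15960)
(32888 + k)*(1748/(-24675) + n(p)) = (32888 - 15960)*(1748/(-24675) + 204) = 16928*(1748*(-1/24675) + 204) = 16928*(-1748/24675 + 204) = 16928*(5031952/24675) = 85180883456/24675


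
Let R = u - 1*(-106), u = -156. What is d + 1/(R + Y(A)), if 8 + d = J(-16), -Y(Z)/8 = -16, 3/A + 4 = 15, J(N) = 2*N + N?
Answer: -4367/78 ≈ -55.987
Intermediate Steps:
J(N) = 3*N
A = 3/11 (A = 3/(-4 + 15) = 3/11 ≈ 0.27273)
R = -50 (R = -156 - 1*(-106) = -156 + 106 = -50)
Y(Z) = 128 (Y(Z) = -8*(-16) = 128)
d = -56 (d = -8 + 3*(-16) = -8 - 48 = -56)
d + 1/(R + Y(A)) = -56 + 1/(-50 + 128) = -56 + 1/78 = -4367/78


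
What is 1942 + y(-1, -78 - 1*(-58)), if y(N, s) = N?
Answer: 1941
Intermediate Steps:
1942 + y(-1, -78 - 1*(-58)) = 1942 - 1 = 1941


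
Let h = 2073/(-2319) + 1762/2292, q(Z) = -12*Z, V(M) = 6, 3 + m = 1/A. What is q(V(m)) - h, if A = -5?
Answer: -63670903/885858 ≈ -71.875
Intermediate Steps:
m = -16/5 (m = -3 + 1/(-5) = -3 - ⅕ = -16/5 ≈ -3.2000)
h = -110873/885858 (h = 2073*(-1/2319) + 1762*(1/2292) = -691/773 + 881/1146 = -110873/885858 ≈ -0.12516)
q(V(m)) - h = -12*6 - 1*(-110873/885858) = -72 + 110873/885858 = -63670903/885858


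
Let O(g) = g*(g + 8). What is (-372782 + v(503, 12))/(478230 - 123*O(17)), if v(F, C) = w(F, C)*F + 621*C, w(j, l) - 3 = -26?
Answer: -1721/1945 ≈ -0.88483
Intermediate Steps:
O(g) = g*(8 + g)
w(j, l) = -23 (w(j, l) = 3 - 26 = -23)
v(F, C) = -23*F + 621*C
(-372782 + v(503, 12))/(478230 - 123*O(17)) = (-372782 + (-23*503 + 621*12))/(478230 - 2091*(8 + 17)) = (-372782 + (-11569 + 7452))/(478230 - 2091*25) = (-372782 - 4117)/(478230 - 123*425) = -376899/(478230 - 52275) = -376899/425955 = -376899*1/425955 = -1721/1945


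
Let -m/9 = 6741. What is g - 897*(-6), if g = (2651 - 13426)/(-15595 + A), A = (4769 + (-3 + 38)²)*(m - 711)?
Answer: 396036964021/73585463 ≈ 5382.0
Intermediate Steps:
m = -60669 (m = -9*6741 = -60669)
A = -367911720 (A = (4769 + (-3 + 38)²)*(-60669 - 711) = (4769 + 35²)*(-61380) = (4769 + 1225)*(-61380) = 5994*(-61380) = -367911720)
g = 2155/73585463 (g = (2651 - 13426)/(-15595 - 367911720) = -10775/(-367927315) = -10775*(-1/367927315) = 2155/73585463 ≈ 2.9286e-5)
g - 897*(-6) = 2155/73585463 - 897*(-6) = 2155/73585463 + 5382 = 396036964021/73585463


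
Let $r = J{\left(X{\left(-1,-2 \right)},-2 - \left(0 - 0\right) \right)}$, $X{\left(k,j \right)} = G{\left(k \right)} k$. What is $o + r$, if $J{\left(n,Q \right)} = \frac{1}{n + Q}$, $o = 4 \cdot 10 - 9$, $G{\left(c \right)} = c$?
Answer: $30$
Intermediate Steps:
$o = 31$ ($o = 40 - 9 = 31$)
$X{\left(k,j \right)} = k^{2}$ ($X{\left(k,j \right)} = k k = k^{2}$)
$J{\left(n,Q \right)} = \frac{1}{Q + n}$
$r = -1$ ($r = \frac{1}{\left(-2 - \left(0 - 0\right)\right) + \left(-1\right)^{2}} = \frac{1}{\left(-2 - \left(0 + 0\right)\right) + 1} = \frac{1}{\left(-2 - 0\right) + 1} = \frac{1}{\left(-2 + 0\right) + 1} = \frac{1}{-2 + 1} = \frac{1}{-1} = -1$)
$o + r = 31 - 1 = 30$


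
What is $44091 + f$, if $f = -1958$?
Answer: $42133$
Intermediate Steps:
$44091 + f = 44091 - 1958 = 42133$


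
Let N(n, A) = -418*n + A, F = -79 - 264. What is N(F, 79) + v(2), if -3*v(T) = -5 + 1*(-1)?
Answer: 143455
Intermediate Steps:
F = -343
N(n, A) = A - 418*n
v(T) = 2 (v(T) = -(-5 + 1*(-1))/3 = -(-5 - 1)/3 = -⅓*(-6) = 2)
N(F, 79) + v(2) = (79 - 418*(-343)) + 2 = (79 + 143374) + 2 = 143453 + 2 = 143455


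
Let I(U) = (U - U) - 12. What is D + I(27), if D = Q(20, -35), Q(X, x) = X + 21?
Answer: 29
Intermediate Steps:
Q(X, x) = 21 + X
I(U) = -12 (I(U) = 0 - 12 = -12)
D = 41 (D = 21 + 20 = 41)
D + I(27) = 41 - 12 = 29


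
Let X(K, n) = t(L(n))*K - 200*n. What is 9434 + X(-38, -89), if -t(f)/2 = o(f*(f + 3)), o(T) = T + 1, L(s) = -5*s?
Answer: 15178670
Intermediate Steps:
o(T) = 1 + T
t(f) = -2 - 2*f*(3 + f) (t(f) = -2*(1 + f*(f + 3)) = -2*(1 + f*(3 + f)) = -2 - 2*f*(3 + f))
X(K, n) = -200*n + K*(-2 + 10*n*(3 - 5*n)) (X(K, n) = (-2 - 2*(-5*n)*(3 - 5*n))*K - 200*n = (-2 + 10*n*(3 - 5*n))*K - 200*n = K*(-2 + 10*n*(3 - 5*n)) - 200*n = -200*n + K*(-2 + 10*n*(3 - 5*n)))
9434 + X(-38, -89) = 9434 + (-200*(-89) - 2*(-38)*(1 + 5*(-89)*(-3 + 5*(-89)))) = 9434 + (17800 - 2*(-38)*(1 + 5*(-89)*(-3 - 445))) = 9434 + (17800 - 2*(-38)*(1 + 5*(-89)*(-448))) = 9434 + (17800 - 2*(-38)*(1 + 199360)) = 9434 + (17800 - 2*(-38)*199361) = 9434 + (17800 + 15151436) = 9434 + 15169236 = 15178670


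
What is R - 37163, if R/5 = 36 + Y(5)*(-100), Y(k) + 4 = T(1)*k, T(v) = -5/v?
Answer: -22483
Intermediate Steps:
Y(k) = -4 - 5*k (Y(k) = -4 + (-5/1)*k = -4 + (-5*1)*k = -4 - 5*k)
R = 14680 (R = 5*(36 + (-4 - 5*5)*(-100)) = 5*(36 + (-4 - 25)*(-100)) = 5*(36 - 29*(-100)) = 5*(36 + 2900) = 5*2936 = 14680)
R - 37163 = 14680 - 37163 = -22483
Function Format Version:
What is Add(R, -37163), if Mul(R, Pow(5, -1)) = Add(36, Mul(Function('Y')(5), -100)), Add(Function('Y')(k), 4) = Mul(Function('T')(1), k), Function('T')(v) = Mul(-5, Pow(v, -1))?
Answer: -22483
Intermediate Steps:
Function('Y')(k) = Add(-4, Mul(-5, k)) (Function('Y')(k) = Add(-4, Mul(Mul(-5, Pow(1, -1)), k)) = Add(-4, Mul(Mul(-5, 1), k)) = Add(-4, Mul(-5, k)))
R = 14680 (R = Mul(5, Add(36, Mul(Add(-4, Mul(-5, 5)), -100))) = Mul(5, Add(36, Mul(Add(-4, -25), -100))) = Mul(5, Add(36, Mul(-29, -100))) = Mul(5, Add(36, 2900)) = Mul(5, 2936) = 14680)
Add(R, -37163) = Add(14680, -37163) = -22483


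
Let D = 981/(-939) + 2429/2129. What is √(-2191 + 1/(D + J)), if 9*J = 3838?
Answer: I*√3584493068206766688637/1279065886 ≈ 46.808*I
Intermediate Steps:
D = 64094/666377 (D = 981*(-1/939) + 2429*(1/2129) = -327/313 + 2429/2129 = 64094/666377 ≈ 0.096183)
J = 3838/9 (J = (⅑)*3838 = 3838/9 ≈ 426.44)
√(-2191 + 1/(D + J)) = √(-2191 + 1/(64094/666377 + 3838/9)) = √(-2191 + 1/(2558131772/5997393)) = √(-2191 + 5997393/2558131772) = √(-5604860715059/2558131772) = I*√3584493068206766688637/1279065886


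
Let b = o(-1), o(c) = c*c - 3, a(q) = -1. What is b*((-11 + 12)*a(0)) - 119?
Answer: -117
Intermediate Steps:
o(c) = -3 + c² (o(c) = c² - 3 = -3 + c²)
b = -2 (b = -3 + (-1)² = -3 + 1 = -2)
b*((-11 + 12)*a(0)) - 119 = -2*(-11 + 12)*(-1) - 119 = -2*(-1) - 119 = 2 - 119 = -117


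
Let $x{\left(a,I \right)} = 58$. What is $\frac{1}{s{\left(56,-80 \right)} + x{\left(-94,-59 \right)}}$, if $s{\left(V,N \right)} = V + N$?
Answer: $\frac{1}{34} \approx 0.029412$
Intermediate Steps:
$s{\left(V,N \right)} = N + V$
$\frac{1}{s{\left(56,-80 \right)} + x{\left(-94,-59 \right)}} = \frac{1}{\left(-80 + 56\right) + 58} = \frac{1}{-24 + 58} = \frac{1}{34}$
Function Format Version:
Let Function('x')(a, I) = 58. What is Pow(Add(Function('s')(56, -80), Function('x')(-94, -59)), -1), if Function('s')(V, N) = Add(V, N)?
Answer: Rational(1, 34) ≈ 0.029412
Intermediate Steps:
Function('s')(V, N) = Add(N, V)
Pow(Add(Function('s')(56, -80), Function('x')(-94, -59)), -1) = Pow(Add(Add(-80, 56), 58), -1) = Pow(Add(-24, 58), -1) = Pow(34, -1) = Rational(1, 34)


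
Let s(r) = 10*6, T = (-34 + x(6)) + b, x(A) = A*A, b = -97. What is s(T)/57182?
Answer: 30/28591 ≈ 0.0010493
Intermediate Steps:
x(A) = A²
T = -95 (T = (-34 + 6²) - 97 = (-34 + 36) - 97 = 2 - 97 = -95)
s(r) = 60
s(T)/57182 = 60/57182 = 60*(1/57182) = 30/28591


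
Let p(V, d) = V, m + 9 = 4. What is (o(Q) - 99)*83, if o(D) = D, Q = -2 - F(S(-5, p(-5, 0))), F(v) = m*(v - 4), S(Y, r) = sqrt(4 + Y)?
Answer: -10043 + 415*I ≈ -10043.0 + 415.0*I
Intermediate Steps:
m = -5 (m = -9 + 4 = -5)
F(v) = 20 - 5*v (F(v) = -5*(v - 4) = -5*(-4 + v) = 20 - 5*v)
Q = -22 + 5*I (Q = -2 - (20 - 5*sqrt(4 - 5)) = -2 - (20 - 5*I) = -2 + (-20 + 5*I) = -22 + 5*I ≈ -22.0 + 5.0*I)
(o(Q) - 99)*83 = ((-22 + 5*I) - 99)*83 = (-121 + 5*I)*83 = -10043 + 415*I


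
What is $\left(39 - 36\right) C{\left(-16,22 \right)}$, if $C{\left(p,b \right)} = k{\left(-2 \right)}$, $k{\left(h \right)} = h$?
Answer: $-6$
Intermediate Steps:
$C{\left(p,b \right)} = -2$
$\left(39 - 36\right) C{\left(-16,22 \right)} = \left(39 - 36\right) \left(-2\right) = 3 \left(-2\right) = -6$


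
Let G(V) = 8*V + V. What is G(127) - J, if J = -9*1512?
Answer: 14751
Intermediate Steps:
G(V) = 9*V
J = -13608
G(127) - J = 9*127 - 1*(-13608) = 1143 + 13608 = 14751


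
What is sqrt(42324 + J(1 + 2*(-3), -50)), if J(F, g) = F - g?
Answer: sqrt(42369) ≈ 205.84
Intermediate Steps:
sqrt(42324 + J(1 + 2*(-3), -50)) = sqrt(42324 + ((1 + 2*(-3)) - 1*(-50))) = sqrt(42324 + ((1 - 6) + 50)) = sqrt(42324 + (-5 + 50)) = sqrt(42324 + 45) = sqrt(42369)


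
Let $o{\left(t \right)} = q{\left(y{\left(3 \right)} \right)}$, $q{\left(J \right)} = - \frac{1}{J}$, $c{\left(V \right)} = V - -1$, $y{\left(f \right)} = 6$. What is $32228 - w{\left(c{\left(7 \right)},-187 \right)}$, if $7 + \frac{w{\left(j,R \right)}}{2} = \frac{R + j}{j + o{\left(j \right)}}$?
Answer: $\frac{1517522}{47} \approx 32288.0$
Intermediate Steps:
$c{\left(V \right)} = 1 + V$ ($c{\left(V \right)} = V + 1 = 1 + V$)
$o{\left(t \right)} = - \frac{1}{6}$
$w{\left(j,R \right)} = -14 + \frac{2 \left(R + j\right)}{- \frac{1}{6} + j}$ ($w{\left(j,R \right)} = -14 + 2 \frac{R + j}{j - \frac{1}{6}} = -14 + 2 \frac{R + j}{- \frac{1}{6} + j} = -14 + \frac{2 \left(R + j\right)}{- \frac{1}{6} + j}$)
$32228 - w{\left(c{\left(7 \right)},-187 \right)} = 32228 - \frac{2 \left(7 - 36 \left(1 + 7\right) + 6 \left(-187\right)\right)}{-1 + 6 \left(1 + 7\right)} = 32228 - \frac{2 \left(7 - 288 - 1122\right)}{-1 + 6 \cdot 8} = 32228 - \frac{2 \left(7 - 288 - 1122\right)}{-1 + 48} = 32228 - 2 \cdot \frac{1}{47} \left(-1403\right) = 32228 - - \frac{2806}{47} = 32228 + \frac{2806}{47} = \frac{1517522}{47}$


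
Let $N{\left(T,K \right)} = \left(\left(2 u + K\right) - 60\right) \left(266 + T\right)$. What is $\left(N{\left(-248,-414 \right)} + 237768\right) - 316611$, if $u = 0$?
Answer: $-87375$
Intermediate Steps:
$N{\left(T,K \right)} = \left(-60 + K\right) \left(266 + T\right)$ ($N{\left(T,K \right)} = \left(\left(2 \cdot 0 + K\right) - 60\right) \left(266 + T\right) = \left(\left(0 + K\right) - 60\right) \left(266 + T\right) = \left(K - 60\right) \left(266 + T\right) = \left(-60 + K\right) \left(266 + T\right)$)
$\left(N{\left(-248,-414 \right)} + 237768\right) - 316611 = \left(\left(-15960 - -14880 + 266 \left(-414\right) - -102672\right) + 237768\right) - 316611 = \left(\left(-15960 + 14880 - 110124 + 102672\right) + 237768\right) - 316611 = \left(-8532 + 237768\right) - 316611 = 229236 - 316611 = -87375$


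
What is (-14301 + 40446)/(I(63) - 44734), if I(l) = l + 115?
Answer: -8715/14852 ≈ -0.58679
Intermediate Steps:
I(l) = 115 + l
(-14301 + 40446)/(I(63) - 44734) = (-14301 + 40446)/((115 + 63) - 44734) = 26145/(178 - 44734) = 26145/(-44556) = 26145*(-1/44556) = -8715/14852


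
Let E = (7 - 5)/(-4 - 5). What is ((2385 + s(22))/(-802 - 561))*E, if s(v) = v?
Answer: 166/423 ≈ 0.39244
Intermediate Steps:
E = -2/9 (E = 2/(-9) = 2*(-1/9) = -2/9 ≈ -0.22222)
((2385 + s(22))/(-802 - 561))*E = ((2385 + 22)/(-802 - 561))*(-2/9) = (2407/(-1363))*(-2/9) = (2407*(-1/1363))*(-2/9) = -83/47*(-2/9) = 166/423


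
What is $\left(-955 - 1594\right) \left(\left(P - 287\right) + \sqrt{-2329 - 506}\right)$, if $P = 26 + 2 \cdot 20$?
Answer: $563329 - 22941 i \sqrt{35} \approx 5.6333 \cdot 10^{5} - 1.3572 \cdot 10^{5} i$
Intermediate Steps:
$P = 66$ ($P = 26 + 40 = 66$)
$\left(-955 - 1594\right) \left(\left(P - 287\right) + \sqrt{-2329 - 506}\right) = \left(-955 - 1594\right) \left(\left(66 - 287\right) + \sqrt{-2329 - 506}\right) = - 2549 \left(\left(66 - 287\right) + \sqrt{-2835}\right) = - 2549 \left(-221 + 9 i \sqrt{35}\right) = 563329 - 22941 i \sqrt{35}$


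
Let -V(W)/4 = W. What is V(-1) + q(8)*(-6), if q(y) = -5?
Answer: 34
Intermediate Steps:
V(W) = -4*W
V(-1) + q(8)*(-6) = -4*(-1) - 5*(-6) = 4 + 30 = 34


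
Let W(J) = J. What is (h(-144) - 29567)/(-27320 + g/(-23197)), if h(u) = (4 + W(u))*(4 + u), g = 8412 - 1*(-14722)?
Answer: 231204499/633765174 ≈ 0.36481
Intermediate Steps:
g = 23134 (g = 8412 + 14722 = 23134)
h(u) = (4 + u)**2 (h(u) = (4 + u)*(4 + u) = (4 + u)**2)
(h(-144) - 29567)/(-27320 + g/(-23197)) = ((16 + (-144)**2 + 8*(-144)) - 29567)/(-27320 + 23134/(-23197)) = ((16 + 20736 - 1152) - 29567)/(-27320 + 23134*(-1/23197)) = (19600 - 29567)/(-27320 - 23134/23197) = -9967/(-633765174/23197) = -9967*(-23197/633765174) = 231204499/633765174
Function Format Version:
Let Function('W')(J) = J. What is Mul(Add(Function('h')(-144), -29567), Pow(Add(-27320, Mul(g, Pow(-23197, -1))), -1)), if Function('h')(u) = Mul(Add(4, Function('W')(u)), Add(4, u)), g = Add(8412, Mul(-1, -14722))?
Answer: Rational(231204499, 633765174) ≈ 0.36481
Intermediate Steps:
g = 23134 (g = Add(8412, 14722) = 23134)
Function('h')(u) = Pow(Add(4, u), 2) (Function('h')(u) = Mul(Add(4, u), Add(4, u)) = Pow(Add(4, u), 2))
Mul(Add(Function('h')(-144), -29567), Pow(Add(-27320, Mul(g, Pow(-23197, -1))), -1)) = Mul(Add(Add(16, Pow(-144, 2), Mul(8, -144)), -29567), Pow(Add(-27320, Mul(23134, Pow(-23197, -1))), -1)) = Mul(Add(Add(16, 20736, -1152), -29567), Pow(Add(-27320, Mul(23134, Rational(-1, 23197))), -1)) = Mul(Add(19600, -29567), Pow(Add(-27320, Rational(-23134, 23197)), -1)) = Mul(-9967, Pow(Rational(-633765174, 23197), -1)) = Mul(-9967, Rational(-23197, 633765174)) = Rational(231204499, 633765174)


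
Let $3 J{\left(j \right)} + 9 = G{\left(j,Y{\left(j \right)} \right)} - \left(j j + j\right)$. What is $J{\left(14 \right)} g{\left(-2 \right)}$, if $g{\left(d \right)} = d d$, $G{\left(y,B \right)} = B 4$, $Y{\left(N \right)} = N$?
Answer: $- \frac{652}{3} \approx -217.33$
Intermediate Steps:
$G{\left(y,B \right)} = 4 B$
$g{\left(d \right)} = d^{2}$
$J{\left(j \right)} = -3 + j - \frac{j^{2}}{3}$ ($J{\left(j \right)} = -3 + \frac{4 j - \left(j j + j\right)}{3} = -3 + \frac{4 j - \left(j^{2} + j\right)}{3} = -3 + \frac{4 j - \left(j + j^{2}\right)}{3} = -3 + \frac{- j^{2} + 3 j}{3} = -3 - \left(- j + \frac{j^{2}}{3}\right) = -3 + j - \frac{j^{2}}{3}$)
$J{\left(14 \right)} g{\left(-2 \right)} = \left(-3 + 14 - \frac{14^{2}}{3}\right) \left(-2\right)^{2} = \left(-3 + 14 - \frac{196}{3}\right) 4 = \left(- \frac{163}{3}\right) 4 = - \frac{652}{3}$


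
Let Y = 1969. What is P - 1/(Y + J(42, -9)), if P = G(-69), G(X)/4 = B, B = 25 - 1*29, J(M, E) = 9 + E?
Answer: -31505/1969 ≈ -16.001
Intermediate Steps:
B = -4 (B = 25 - 29 = -4)
G(X) = -16 (G(X) = 4*(-4) = -16)
P = -16
P - 1/(Y + J(42, -9)) = -16 - 1/(1969 + (9 - 9)) = -16 - 1/(1969 + 0) = -16 - 1/1969 = -31505/1969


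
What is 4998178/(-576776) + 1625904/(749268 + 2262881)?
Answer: -1008391032787/124095375116 ≈ -8.1259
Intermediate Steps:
4998178/(-576776) + 1625904/(749268 + 2262881) = 4998178*(-1/576776) + 1625904/3012149 = -2499089/288388 + 1625904*(1/3012149) = -2499089/288388 + 232272/430307 = -1008391032787/124095375116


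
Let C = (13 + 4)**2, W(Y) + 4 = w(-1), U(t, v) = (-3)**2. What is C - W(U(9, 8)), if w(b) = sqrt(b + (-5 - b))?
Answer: 293 - I*sqrt(5) ≈ 293.0 - 2.2361*I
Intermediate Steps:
U(t, v) = 9
w(b) = I*sqrt(5) (w(b) = sqrt(-5) = I*sqrt(5))
W(Y) = -4 + I*sqrt(5)
C = 289 (C = 17**2 = 289)
C - W(U(9, 8)) = 289 - (-4 + I*sqrt(5)) = 289 + (4 - I*sqrt(5)) = 293 - I*sqrt(5)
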